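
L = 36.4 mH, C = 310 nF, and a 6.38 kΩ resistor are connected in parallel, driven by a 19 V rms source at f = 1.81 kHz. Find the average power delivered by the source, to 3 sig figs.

ω = 2πf = 11370 rad/s
X_L = ωL = 414 Ω
X_C = 1/(ωC) = 284 Ω
Parallel: admittances add. Y = 1/R + 1/(jωL) + jωC
Y = (0.000157 + j0.00111) S
|Y| = 0.00112 S → |Z| = 1/|Y| = 892 Ω, ∠Z = −∠Y = -82.0°
I = V/|Z| = 21.3 mA
P = VI cos φ = 19 × 0.0213 × cos(-82.0°) = 56.6 mW

56.6 mW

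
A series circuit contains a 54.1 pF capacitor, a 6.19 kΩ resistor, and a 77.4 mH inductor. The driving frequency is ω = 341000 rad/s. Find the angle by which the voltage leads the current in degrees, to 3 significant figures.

-77.5°

X_L = ωL = 26400 Ω
X_C = 1/(ωC) = 54200 Ω
Net reactance X = X_L − X_C = -27800 Ω
Z = 6190 − j27800 Ω
|Z| = √(6190² + 27800²) = 28500 Ω
∠Z = arctan(-27800/6190) = -77.5°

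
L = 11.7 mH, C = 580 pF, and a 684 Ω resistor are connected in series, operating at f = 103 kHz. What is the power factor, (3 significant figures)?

ω = 2πf = 647200 rad/s
X_L = ωL = 7570 Ω
X_C = 1/(ωC) = 2660 Ω
Net reactance X = X_L − X_C = 4910 Ω
Z = 684 + j4910 Ω
|Z| = √(684² + 4910²) = 4960 Ω
∠Z = arctan(4910/684) = 82.1°
cos φ = cos(82.1°) = 0.138

0.138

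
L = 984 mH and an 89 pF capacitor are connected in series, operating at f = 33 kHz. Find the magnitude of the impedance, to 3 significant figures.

ω = 2πf = 207300 rad/s
X_L = ωL = 204000 Ω
X_C = 1/(ωC) = 54200 Ω
Net reactance X = X_L − X_C = 150000 Ω
Z = j150000 Ω
|Z| = √(0² + 150000²) = 150000 Ω

150000 Ω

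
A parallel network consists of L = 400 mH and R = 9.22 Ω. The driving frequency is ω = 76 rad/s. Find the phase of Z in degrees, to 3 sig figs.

16.9°

X_L = ωL = 30.4 Ω
Parallel: admittances add. Y = 1/R + 1/(jωL)
Y = (0.108 − j0.0329) S
|Y| = 0.113 S → |Z| = 1/|Y| = 8.82 Ω, ∠Z = −∠Y = 16.9°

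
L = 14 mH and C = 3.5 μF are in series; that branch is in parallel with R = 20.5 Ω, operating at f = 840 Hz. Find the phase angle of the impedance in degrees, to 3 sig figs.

46.1°

ω = 2πf = 5278 rad/s
X_L = ωL = 73.9 Ω
X_C = 1/(ωC) = 54.1 Ω
Branch 1: Z₁ = R = 20.5 Ω
Branch 2 (series LC): Z₂ = j(X_L − X_C) = j19.8 Ω
Parallel: Z = Z₁Z₂/(Z₁+Z₂), |Z| = 14.2 Ω, ∠Z = 46.1°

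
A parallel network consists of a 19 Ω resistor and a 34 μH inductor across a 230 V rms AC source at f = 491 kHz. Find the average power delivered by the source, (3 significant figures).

ω = 2πf = 3.085e+06 rad/s
X_L = ωL = 105 Ω
Parallel: admittances add. Y = 1/R + 1/(jωL)
Y = (0.0526 − j0.00953) S
|Y| = 0.0535 S → |Z| = 1/|Y| = 18.7 Ω, ∠Z = −∠Y = 10.3°
I = V/|Z| = 12.3 A
P = VI cos φ = 230 × 12.3 × cos(10.3°) = 2.78 kW

2.78 kW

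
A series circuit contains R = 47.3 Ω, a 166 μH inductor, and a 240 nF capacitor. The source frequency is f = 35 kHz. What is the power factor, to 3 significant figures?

ω = 2πf = 219900 rad/s
X_L = ωL = 36.5 Ω
X_C = 1/(ωC) = 18.9 Ω
Net reactance X = X_L − X_C = 17.6 Ω
Z = 47.3 + j17.6 Ω
|Z| = √(47.3² + 17.6²) = 50.5 Ω
∠Z = arctan(17.6/47.3) = 20.4°
cos φ = cos(20.4°) = 0.937

0.937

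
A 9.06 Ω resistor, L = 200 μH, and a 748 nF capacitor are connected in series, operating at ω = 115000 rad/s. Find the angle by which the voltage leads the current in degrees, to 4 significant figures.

X_L = ωL = 23.00 Ω
X_C = 1/(ωC) = 11.63 Ω
Net reactance X = X_L − X_C = 11.37 Ω
Z = 9.060 + j11.37 Ω
|Z| = √(9.060² + 11.37²) = 14.54 Ω
∠Z = arctan(11.37/9.060) = 51.46°

51.46°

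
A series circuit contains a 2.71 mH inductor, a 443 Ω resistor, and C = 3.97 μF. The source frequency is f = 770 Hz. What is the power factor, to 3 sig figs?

ω = 2πf = 4838 rad/s
X_L = ωL = 13.1 Ω
X_C = 1/(ωC) = 52.1 Ω
Net reactance X = X_L − X_C = -39.0 Ω
Z = 443 − j39.0 Ω
|Z| = √(443² + 39.0²) = 445 Ω
∠Z = arctan(-39.0/443) = -5.03°
cos φ = cos(-5.03°) = 0.996

0.996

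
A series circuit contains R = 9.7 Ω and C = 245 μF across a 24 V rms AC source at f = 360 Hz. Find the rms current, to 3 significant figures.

2.43 A

ω = 2πf = 2262 rad/s
X_C = 1/(ωC) = 1.80 Ω
Z = 9.70 − j1.80 Ω
|Z| = √(9.70² + 1.80²) = 9.87 Ω
I = V/|Z| = 24/9.87 = 2.43 A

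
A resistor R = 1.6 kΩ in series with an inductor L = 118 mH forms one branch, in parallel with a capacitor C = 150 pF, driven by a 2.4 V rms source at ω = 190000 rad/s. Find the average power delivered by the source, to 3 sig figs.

X_L = ωL = 22400 Ω
X_C = 1/(ωC) = 35100 Ω
Branch 1 (R+jX_L): Z₁ = 1600 + j22400 Ω, |Z₁| = 22500 Ω
Branch 2 (−jX_C): Z₂ = −j35100 Ω
Parallel: Z = Z₁Z₂/(Z₁+Z₂), |Z| = 61800 Ω, ∠Z = 78.7°
I = V/|Z| = 38.9 μA
P = VI cos φ = 2.4 × 3.89e-05 × cos(78.7°) = 18.2 μW

18.2 μW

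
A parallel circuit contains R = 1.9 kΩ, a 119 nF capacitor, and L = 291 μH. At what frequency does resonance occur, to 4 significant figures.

27.05 kHz

ω₀ = 1/√(LC) = 1/√(0.000291 × 1.19e-07) = 169900 rad/s
f₀ = ω₀/(2π) = 27.05 kHz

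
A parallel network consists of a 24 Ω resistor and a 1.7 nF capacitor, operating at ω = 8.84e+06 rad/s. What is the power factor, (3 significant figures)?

0.941

X_C = 1/(ωC) = 66.5 Ω
Parallel: admittances add. Y = 1/R + jωC
Y = (0.0417 + j0.0150) S
|Y| = 0.0443 S → |Z| = 1/|Y| = 22.6 Ω, ∠Z = −∠Y = -19.8°
cos φ = cos(-19.8°) = 0.941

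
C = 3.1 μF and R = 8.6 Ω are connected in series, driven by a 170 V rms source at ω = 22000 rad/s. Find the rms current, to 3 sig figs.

10.0 A

X_C = 1/(ωC) = 14.7 Ω
Z = 8.60 − j14.7 Ω
|Z| = √(8.60² + 14.7²) = 17.0 Ω
I = V/|Z| = 170/17.0 = 10.0 A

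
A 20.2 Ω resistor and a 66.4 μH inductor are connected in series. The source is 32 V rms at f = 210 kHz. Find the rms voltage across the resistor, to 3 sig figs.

ω = 2πf = 1.319e+06 rad/s
X_L = ωL = 87.6 Ω
Z = 20.2 + j87.6 Ω
|Z| = √(20.2² + 87.6²) = 89.9 Ω
I = V/|Z| = 356 mA
V_R = I·|Z_R| = 0.356 × 20.2 = 7.19 V

7.19 V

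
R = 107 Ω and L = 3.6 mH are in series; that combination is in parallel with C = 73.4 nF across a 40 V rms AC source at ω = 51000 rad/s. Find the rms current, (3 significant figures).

X_L = ωL = 184 Ω
X_C = 1/(ωC) = 267 Ω
Branch 1 (R+jX_L): Z₁ = 107 + j184 Ω, |Z₁| = 213 Ω
Branch 2 (−jX_C): Z₂ = −j267 Ω
Parallel: Z = Z₁Z₂/(Z₁+Z₂), |Z| = 418 Ω, ∠Z = 7.75°
I = V/|Z| = 40/418 = 95.7 mA

95.7 mA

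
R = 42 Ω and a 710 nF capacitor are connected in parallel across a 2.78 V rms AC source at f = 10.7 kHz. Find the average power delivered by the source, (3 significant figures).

184 mW

ω = 2πf = 67230 rad/s
X_C = 1/(ωC) = 20.9 Ω
Parallel: admittances add. Y = 1/R + jωC
Y = (0.0238 + j0.0477) S
|Y| = 0.0533 S → |Z| = 1/|Y| = 18.7 Ω, ∠Z = −∠Y = -63.5°
I = V/|Z| = 148 mA
P = VI cos φ = 2.78 × 0.148 × cos(-63.5°) = 184 mW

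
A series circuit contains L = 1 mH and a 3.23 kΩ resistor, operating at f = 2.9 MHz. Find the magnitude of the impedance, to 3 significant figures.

18500 Ω

ω = 2πf = 1.822e+07 rad/s
X_L = ωL = 18200 Ω
Z = 3230 + j18200 Ω
|Z| = √(3230² + 18200²) = 18500 Ω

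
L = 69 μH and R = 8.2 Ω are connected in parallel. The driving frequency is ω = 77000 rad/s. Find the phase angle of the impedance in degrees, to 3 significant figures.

X_L = ωL = 5.31 Ω
Parallel: admittances add. Y = 1/R + 1/(jωL)
Y = (0.122 − j0.188) S
|Y| = 0.224 S → |Z| = 1/|Y| = 4.46 Ω, ∠Z = −∠Y = 57.1°

57.1°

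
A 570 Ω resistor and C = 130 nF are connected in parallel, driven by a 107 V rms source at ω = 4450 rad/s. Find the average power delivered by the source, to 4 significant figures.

X_C = 1/(ωC) = 1729 Ω
Parallel: admittances add. Y = 1/R + jωC
Y = (0.001754 + j0.0005785) S
|Y| = 0.001847 S → |Z| = 1/|Y| = 541.3 Ω, ∠Z = −∠Y = -18.25°
I = V/|Z| = 197.7 mA
P = VI cos φ = 107 × 0.1977 × cos(-18.25°) = 20.09 W

20.09 W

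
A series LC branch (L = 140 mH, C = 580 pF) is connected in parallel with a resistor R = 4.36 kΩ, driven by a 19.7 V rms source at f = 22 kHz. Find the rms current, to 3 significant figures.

5.35 mA

ω = 2πf = 138200 rad/s
X_L = ωL = 19400 Ω
X_C = 1/(ωC) = 12500 Ω
Branch 1: Z₁ = R = 4360 Ω
Branch 2 (series LC): Z₂ = j(X_L − X_C) = j6880 Ω
Parallel: Z = Z₁Z₂/(Z₁+Z₂), |Z| = 3680 Ω, ∠Z = 32.4°
I = V/|Z| = 19.7/3680 = 5.35 mA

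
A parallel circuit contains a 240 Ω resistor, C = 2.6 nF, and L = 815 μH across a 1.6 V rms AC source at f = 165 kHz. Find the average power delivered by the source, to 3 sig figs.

10.7 mW

ω = 2πf = 1.037e+06 rad/s
X_L = ωL = 845 Ω
X_C = 1/(ωC) = 371 Ω
Parallel: admittances add. Y = 1/R + 1/(jωL) + jωC
Y = (0.00417 + j0.00151) S
|Y| = 0.00443 S → |Z| = 1/|Y| = 226 Ω, ∠Z = −∠Y = -19.9°
I = V/|Z| = 7.09 mA
P = VI cos φ = 1.6 × 0.00709 × cos(-19.9°) = 10.7 mW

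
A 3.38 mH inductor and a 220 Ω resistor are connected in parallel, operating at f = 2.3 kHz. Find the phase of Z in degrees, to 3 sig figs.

ω = 2πf = 14450 rad/s
X_L = ωL = 48.8 Ω
Parallel: admittances add. Y = 1/R + 1/(jωL)
Y = (0.00455 − j0.0205) S
|Y| = 0.0210 S → |Z| = 1/|Y| = 47.7 Ω, ∠Z = −∠Y = 77.5°

77.5°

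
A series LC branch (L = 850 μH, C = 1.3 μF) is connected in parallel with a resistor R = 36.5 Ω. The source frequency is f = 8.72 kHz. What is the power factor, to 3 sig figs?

ω = 2πf = 54790 rad/s
X_L = ωL = 46.6 Ω
X_C = 1/(ωC) = 14.0 Ω
Branch 1: Z₁ = R = 36.5 Ω
Branch 2 (series LC): Z₂ = j(X_L − X_C) = j32.5 Ω
Parallel: Z = Z₁Z₂/(Z₁+Z₂), |Z| = 24.3 Ω, ∠Z = 48.3°
cos φ = cos(48.3°) = 0.665

0.665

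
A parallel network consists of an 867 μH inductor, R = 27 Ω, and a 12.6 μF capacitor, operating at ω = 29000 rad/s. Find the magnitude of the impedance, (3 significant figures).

X_L = ωL = 25.1 Ω
X_C = 1/(ωC) = 2.74 Ω
Parallel: admittances add. Y = 1/R + 1/(jωL) + jωC
Y = (0.0370 + j0.326) S
|Y| = 0.328 S → |Z| = 1/|Y| = 3.05 Ω, ∠Z = −∠Y = -83.5°

3.05 Ω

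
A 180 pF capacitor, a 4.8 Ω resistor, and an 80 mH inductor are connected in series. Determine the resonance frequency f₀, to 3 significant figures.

41.9 kHz

ω₀ = 1/√(LC) = 1/√(0.08 × 1.8e-10) = 263500 rad/s
f₀ = ω₀/(2π) = 41.9 kHz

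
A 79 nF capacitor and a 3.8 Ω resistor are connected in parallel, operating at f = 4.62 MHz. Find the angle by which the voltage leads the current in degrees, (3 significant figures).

ω = 2πf = 2.903e+07 rad/s
X_C = 1/(ωC) = 0.436 Ω
Parallel: admittances add. Y = 1/R + jωC
Y = (0.263 + j2.29) S
|Y| = 2.31 S → |Z| = 1/|Y| = 0.433 Ω, ∠Z = −∠Y = -83.5°

-83.5°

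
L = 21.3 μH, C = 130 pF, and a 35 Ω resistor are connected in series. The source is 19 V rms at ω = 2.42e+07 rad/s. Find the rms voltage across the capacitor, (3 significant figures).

30.1 V

X_L = ωL = 515 Ω
X_C = 1/(ωC) = 318 Ω
Net reactance X = X_L − X_C = 198 Ω
Z = 35.0 + j198 Ω
|Z| = √(35.0² + 198²) = 201 Ω
I = V/|Z| = 94.7 mA
V_C = I·|Z_C| = 0.0947 × 318 = 30.1 V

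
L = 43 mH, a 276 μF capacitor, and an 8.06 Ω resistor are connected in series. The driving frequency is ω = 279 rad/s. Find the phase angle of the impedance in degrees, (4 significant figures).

-6.998°

X_L = ωL = 12.00 Ω
X_C = 1/(ωC) = 12.99 Ω
Net reactance X = X_L − X_C = -0.9893 Ω
Z = 8.060 − j0.9893 Ω
|Z| = √(8.060² + 0.9893²) = 8.120 Ω
∠Z = arctan(-0.9893/8.060) = -6.998°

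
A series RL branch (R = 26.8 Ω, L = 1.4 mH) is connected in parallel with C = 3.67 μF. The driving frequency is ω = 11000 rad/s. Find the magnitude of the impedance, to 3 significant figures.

X_L = ωL = 15.4 Ω
X_C = 1/(ωC) = 24.8 Ω
Branch 1 (R+jX_L): Z₁ = 26.8 + j15.4 Ω, |Z₁| = 30.9 Ω
Branch 2 (−jX_C): Z₂ = −j24.8 Ω
Parallel: Z = Z₁Z₂/(Z₁+Z₂), |Z| = 27.0 Ω, ∠Z = -40.8°

27.0 Ω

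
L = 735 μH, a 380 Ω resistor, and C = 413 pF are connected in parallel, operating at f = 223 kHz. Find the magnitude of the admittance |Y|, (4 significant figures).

ω = 2πf = 1.401e+06 rad/s
X_L = ωL = 1030 Ω
X_C = 1/(ωC) = 1728 Ω
Parallel: admittances add. Y = 1/R + 1/(jωL) + jωC
Y = (0.002632 − j0.0003923) S
|Y| = 0.002661 S → |Z| = 1/|Y| = 375.8 Ω, ∠Z = −∠Y = 8.480°

2.661 mS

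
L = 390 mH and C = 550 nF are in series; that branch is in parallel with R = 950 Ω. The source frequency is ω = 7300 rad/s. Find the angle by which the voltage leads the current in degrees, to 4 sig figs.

X_L = ωL = 2847 Ω
X_C = 1/(ωC) = 249.1 Ω
Branch 1: Z₁ = R = 950.0 Ω
Branch 2 (series LC): Z₂ = j(X_L − X_C) = j2598 Ω
Parallel: Z = Z₁Z₂/(Z₁+Z₂), |Z| = 892.2 Ω, ∠Z = 20.09°

20.09°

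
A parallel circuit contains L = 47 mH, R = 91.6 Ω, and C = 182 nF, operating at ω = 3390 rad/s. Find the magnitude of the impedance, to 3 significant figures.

X_L = ωL = 159 Ω
X_C = 1/(ωC) = 1620 Ω
Parallel: admittances add. Y = 1/R + 1/(jωL) + jωC
Y = (0.0109 − j0.00566) S
|Y| = 0.0123 S → |Z| = 1/|Y| = 81.3 Ω, ∠Z = −∠Y = 27.4°

81.3 Ω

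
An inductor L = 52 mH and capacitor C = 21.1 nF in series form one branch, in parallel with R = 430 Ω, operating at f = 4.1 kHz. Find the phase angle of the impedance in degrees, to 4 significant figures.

ω = 2πf = 25760 rad/s
X_L = ωL = 1340 Ω
X_C = 1/(ωC) = 1840 Ω
Branch 1: Z₁ = R = 430.0 Ω
Branch 2 (series LC): Z₂ = j(X_L − X_C) = −j500.2 Ω
Parallel: Z = Z₁Z₂/(Z₁+Z₂), |Z| = 326.1 Ω, ∠Z = -40.69°

-40.69°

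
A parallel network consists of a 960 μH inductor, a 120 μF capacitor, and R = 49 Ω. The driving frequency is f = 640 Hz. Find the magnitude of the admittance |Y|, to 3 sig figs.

ω = 2πf = 4021 rad/s
X_L = ωL = 3.86 Ω
X_C = 1/(ωC) = 2.07 Ω
Parallel: admittances add. Y = 1/R + 1/(jωL) + jωC
Y = (0.0204 + j0.224) S
|Y| = 0.224 S → |Z| = 1/|Y| = 4.46 Ω, ∠Z = −∠Y = -84.8°

224 mS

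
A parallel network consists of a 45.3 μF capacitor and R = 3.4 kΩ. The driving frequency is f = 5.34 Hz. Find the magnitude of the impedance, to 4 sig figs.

ω = 2πf = 33.55 rad/s
X_C = 1/(ωC) = 657.9 Ω
Parallel: admittances add. Y = 1/R + jωC
Y = (0.0002941 + j0.001520) S
|Y| = 0.001548 S → |Z| = 1/|Y| = 645.9 Ω, ∠Z = −∠Y = -79.05°

645.9 Ω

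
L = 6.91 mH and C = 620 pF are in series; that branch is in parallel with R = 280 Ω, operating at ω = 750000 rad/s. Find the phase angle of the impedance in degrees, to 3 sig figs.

5.28°

X_L = ωL = 5180 Ω
X_C = 1/(ωC) = 2150 Ω
Branch 1: Z₁ = R = 280 Ω
Branch 2 (series LC): Z₂ = j(X_L − X_C) = j3030 Ω
Parallel: Z = Z₁Z₂/(Z₁+Z₂), |Z| = 279 Ω, ∠Z = 5.28°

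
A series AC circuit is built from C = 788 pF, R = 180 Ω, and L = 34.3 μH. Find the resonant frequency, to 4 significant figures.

968.1 kHz

ω₀ = 1/√(LC) = 1/√(3.43e-05 × 7.88e-10) = 6.083e+06 rad/s
f₀ = ω₀/(2π) = 968.1 kHz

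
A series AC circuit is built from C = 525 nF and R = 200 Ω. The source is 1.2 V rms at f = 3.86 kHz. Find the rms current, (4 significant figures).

ω = 2πf = 24250 rad/s
X_C = 1/(ωC) = 78.54 Ω
Z = 200.0 − j78.54 Ω
|Z| = √(200.0² + 78.54²) = 214.9 Ω
I = V/|Z| = 1.2/214.9 = 5.585 mA

5.585 mA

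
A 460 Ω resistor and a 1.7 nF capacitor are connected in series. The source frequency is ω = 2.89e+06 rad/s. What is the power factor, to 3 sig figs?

0.914

X_C = 1/(ωC) = 204 Ω
Z = 460 − j204 Ω
|Z| = √(460² + 204²) = 503 Ω
∠Z = arctan(-204/460) = -23.9°
cos φ = cos(-23.9°) = 0.914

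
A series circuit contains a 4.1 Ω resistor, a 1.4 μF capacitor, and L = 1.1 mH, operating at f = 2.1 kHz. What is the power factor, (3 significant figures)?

ω = 2πf = 13190 rad/s
X_L = ωL = 14.5 Ω
X_C = 1/(ωC) = 54.1 Ω
Net reactance X = X_L − X_C = -39.6 Ω
Z = 4.10 − j39.6 Ω
|Z| = √(4.10² + 39.6²) = 39.8 Ω
∠Z = arctan(-39.6/4.10) = -84.1°
cos φ = cos(-84.1°) = 0.103

0.103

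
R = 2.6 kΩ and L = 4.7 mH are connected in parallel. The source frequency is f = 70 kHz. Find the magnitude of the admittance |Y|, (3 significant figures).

618 μS

ω = 2πf = 439800 rad/s
X_L = ωL = 2070 Ω
Parallel: admittances add. Y = 1/R + 1/(jωL)
Y = (0.000385 − j0.000484) S
|Y| = 0.000618 S → |Z| = 1/|Y| = 1620 Ω, ∠Z = −∠Y = 51.5°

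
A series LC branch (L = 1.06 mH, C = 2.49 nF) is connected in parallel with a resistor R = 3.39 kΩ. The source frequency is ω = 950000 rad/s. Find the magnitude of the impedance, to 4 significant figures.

X_L = ωL = 1007 Ω
X_C = 1/(ωC) = 422.7 Ω
Branch 1: Z₁ = R = 3390 Ω
Branch 2 (series LC): Z₂ = j(X_L − X_C) = j584.3 Ω
Parallel: Z = Z₁Z₂/(Z₁+Z₂), |Z| = 575.8 Ω, ∠Z = 80.22°

575.8 Ω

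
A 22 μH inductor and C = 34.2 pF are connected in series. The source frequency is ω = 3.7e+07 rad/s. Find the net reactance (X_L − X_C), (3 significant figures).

X_L = ωL = 814 Ω
X_C = 1/(ωC) = 790 Ω
X = 814 − 790 = 23.7 Ω

23.7 Ω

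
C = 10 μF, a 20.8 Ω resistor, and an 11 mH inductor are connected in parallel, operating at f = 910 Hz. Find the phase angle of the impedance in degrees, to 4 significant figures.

-40.65°

ω = 2πf = 5718 rad/s
X_L = ωL = 62.89 Ω
X_C = 1/(ωC) = 17.49 Ω
Parallel: admittances add. Y = 1/R + 1/(jωL) + jωC
Y = (0.04808 + j0.04128) S
|Y| = 0.06337 S → |Z| = 1/|Y| = 15.78 Ω, ∠Z = −∠Y = -40.65°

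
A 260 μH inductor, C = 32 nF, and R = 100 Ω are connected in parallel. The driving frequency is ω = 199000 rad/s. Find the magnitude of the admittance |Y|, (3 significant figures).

X_L = ωL = 51.7 Ω
X_C = 1/(ωC) = 157 Ω
Parallel: admittances add. Y = 1/R + 1/(jωL) + jωC
Y = (0.0100 − j0.0130) S
|Y| = 0.0164 S → |Z| = 1/|Y| = 61.1 Ω, ∠Z = −∠Y = 52.3°

16.4 mS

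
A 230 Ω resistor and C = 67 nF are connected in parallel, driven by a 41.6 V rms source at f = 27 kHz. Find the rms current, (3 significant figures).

506 mA

ω = 2πf = 169600 rad/s
X_C = 1/(ωC) = 88.0 Ω
Parallel: admittances add. Y = 1/R + jωC
Y = (0.00435 + j0.0114) S
|Y| = 0.0122 S → |Z| = 1/|Y| = 82.2 Ω, ∠Z = −∠Y = -69.1°
I = V/|Z| = 41.6/82.2 = 506 mA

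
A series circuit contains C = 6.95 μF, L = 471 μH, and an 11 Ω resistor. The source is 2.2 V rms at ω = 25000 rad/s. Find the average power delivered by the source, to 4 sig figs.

X_L = ωL = 11.78 Ω
X_C = 1/(ωC) = 5.755 Ω
Net reactance X = X_L − X_C = 6.020 Ω
Z = 11.00 + j6.020 Ω
|Z| = √(11.00² + 6.020²) = 12.54 Ω
∠Z = arctan(6.020/11.00) = 28.69°
I = V/|Z| = 175.4 mA
P = VI cos φ = 2.2 × 0.1754 × cos(28.69°) = 338.6 mW

338.6 mW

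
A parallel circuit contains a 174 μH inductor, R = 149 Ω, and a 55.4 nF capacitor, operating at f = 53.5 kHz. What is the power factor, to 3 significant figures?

ω = 2πf = 336200 rad/s
X_L = ωL = 58.5 Ω
X_C = 1/(ωC) = 53.7 Ω
Parallel: admittances add. Y = 1/R + 1/(jωL) + jωC
Y = (0.00671 + j0.00153) S
|Y| = 0.00688 S → |Z| = 1/|Y| = 145 Ω, ∠Z = −∠Y = -12.8°
cos φ = cos(-12.8°) = 0.975

0.975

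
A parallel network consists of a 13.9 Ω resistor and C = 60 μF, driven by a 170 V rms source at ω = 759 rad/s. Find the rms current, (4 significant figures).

14.47 A

X_C = 1/(ωC) = 21.96 Ω
Parallel: admittances add. Y = 1/R + jωC
Y = (0.07194 + j0.04554) S
|Y| = 0.08514 S → |Z| = 1/|Y| = 11.74 Ω, ∠Z = −∠Y = -32.33°
I = V/|Z| = 170/11.74 = 14.47 A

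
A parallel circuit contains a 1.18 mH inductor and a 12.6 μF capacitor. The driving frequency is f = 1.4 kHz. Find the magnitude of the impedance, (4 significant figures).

68.99 Ω

ω = 2πf = 8796 rad/s
X_L = ωL = 10.38 Ω
X_C = 1/(ωC) = 9.022 Ω
Parallel: admittances add. Y = 1/(jωL) + jωC
Y = (0 + j0.01449) S
|Y| = 0.01449 S → |Z| = 1/|Y| = 68.99 Ω, ∠Z = −∠Y = -90.00°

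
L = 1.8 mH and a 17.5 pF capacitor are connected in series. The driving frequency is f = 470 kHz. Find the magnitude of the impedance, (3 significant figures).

14000 Ω

ω = 2πf = 2.953e+06 rad/s
X_L = ωL = 5320 Ω
X_C = 1/(ωC) = 19400 Ω
Net reactance X = X_L − X_C = -14000 Ω
Z = − j14000 Ω
|Z| = √(0² + 14000²) = 14000 Ω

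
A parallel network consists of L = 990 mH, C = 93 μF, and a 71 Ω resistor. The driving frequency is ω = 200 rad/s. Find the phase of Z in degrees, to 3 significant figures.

-43.9°

X_L = ωL = 198 Ω
X_C = 1/(ωC) = 53.8 Ω
Parallel: admittances add. Y = 1/R + 1/(jωL) + jωC
Y = (0.0141 + j0.0135) S
|Y| = 0.0195 S → |Z| = 1/|Y| = 51.2 Ω, ∠Z = −∠Y = -43.9°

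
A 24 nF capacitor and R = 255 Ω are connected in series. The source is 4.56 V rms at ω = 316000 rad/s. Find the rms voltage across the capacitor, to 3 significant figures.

2.09 V

X_C = 1/(ωC) = 132 Ω
Z = 255 − j132 Ω
|Z| = √(255² + 132²) = 287 Ω
I = V/|Z| = 15.9 mA
V_C = I·|Z_C| = 0.0159 × 132 = 2.09 V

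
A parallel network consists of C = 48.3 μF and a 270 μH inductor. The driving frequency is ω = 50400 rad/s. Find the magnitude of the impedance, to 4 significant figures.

0.4236 Ω

X_L = ωL = 13.61 Ω
X_C = 1/(ωC) = 0.4108 Ω
Parallel: admittances add. Y = 1/(jωL) + jωC
Y = (0 + j2.361) S
|Y| = 2.361 S → |Z| = 1/|Y| = 0.4236 Ω, ∠Z = −∠Y = -90.00°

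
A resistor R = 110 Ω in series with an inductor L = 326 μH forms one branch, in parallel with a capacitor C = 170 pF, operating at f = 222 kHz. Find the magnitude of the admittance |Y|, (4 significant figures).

ω = 2πf = 1.395e+06 rad/s
X_L = ωL = 454.7 Ω
X_C = 1/(ωC) = 4217 Ω
Branch 1 (R+jX_L): Z₁ = 110.0 + j454.7 Ω, |Z₁| = 467.8 Ω
Branch 2 (−jX_C): Z₂ = −j4217 Ω
Parallel: Z = Z₁Z₂/(Z₁+Z₂), |Z| = 524.2 Ω, ∠Z = 74.73°
|Y| = 1/|Z| = 1.908 mS

1.908 mS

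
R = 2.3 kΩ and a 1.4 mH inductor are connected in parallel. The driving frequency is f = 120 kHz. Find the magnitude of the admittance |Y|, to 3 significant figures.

1.04 mS

ω = 2πf = 754000 rad/s
X_L = ωL = 1060 Ω
Parallel: admittances add. Y = 1/R + 1/(jωL)
Y = (0.000435 − j0.000947) S
|Y| = 0.00104 S → |Z| = 1/|Y| = 959 Ω, ∠Z = −∠Y = 65.3°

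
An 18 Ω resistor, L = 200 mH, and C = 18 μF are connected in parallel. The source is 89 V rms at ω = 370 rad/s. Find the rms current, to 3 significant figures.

4.98 A

X_L = ωL = 74.0 Ω
X_C = 1/(ωC) = 150 Ω
Parallel: admittances add. Y = 1/R + 1/(jωL) + jωC
Y = (0.0556 − j0.00685) S
|Y| = 0.0560 S → |Z| = 1/|Y| = 17.9 Ω, ∠Z = −∠Y = 7.03°
I = V/|Z| = 89/17.9 = 4.98 A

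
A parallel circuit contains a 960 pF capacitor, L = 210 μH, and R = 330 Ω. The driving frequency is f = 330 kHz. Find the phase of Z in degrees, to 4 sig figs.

ω = 2πf = 2.073e+06 rad/s
X_L = ωL = 435.4 Ω
X_C = 1/(ωC) = 502.4 Ω
Parallel: admittances add. Y = 1/R + 1/(jωL) + jωC
Y = (0.003030 − j0.0003061) S
|Y| = 0.003046 S → |Z| = 1/|Y| = 328.3 Ω, ∠Z = −∠Y = 5.768°

5.768°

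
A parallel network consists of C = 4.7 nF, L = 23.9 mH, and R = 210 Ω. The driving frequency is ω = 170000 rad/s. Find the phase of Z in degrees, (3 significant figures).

X_L = ωL = 4060 Ω
X_C = 1/(ωC) = 1250 Ω
Parallel: admittances add. Y = 1/R + 1/(jωL) + jωC
Y = (0.00476 + j0.000553) S
|Y| = 0.00479 S → |Z| = 1/|Y| = 209 Ω, ∠Z = −∠Y = -6.62°

-6.62°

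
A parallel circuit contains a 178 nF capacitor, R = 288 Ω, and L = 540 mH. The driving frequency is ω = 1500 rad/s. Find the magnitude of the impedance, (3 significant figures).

277 Ω

X_L = ωL = 810 Ω
X_C = 1/(ωC) = 3750 Ω
Parallel: admittances add. Y = 1/R + 1/(jωL) + jωC
Y = (0.00347 − j0.000968) S
|Y| = 0.00360 S → |Z| = 1/|Y| = 277 Ω, ∠Z = −∠Y = 15.6°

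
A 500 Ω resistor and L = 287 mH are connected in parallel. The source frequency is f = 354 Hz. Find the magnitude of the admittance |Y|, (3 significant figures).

2.54 mS

ω = 2πf = 2224 rad/s
X_L = ωL = 638 Ω
Parallel: admittances add. Y = 1/R + 1/(jωL)
Y = (0.00200 − j0.00157) S
|Y| = 0.00254 S → |Z| = 1/|Y| = 394 Ω, ∠Z = −∠Y = 38.1°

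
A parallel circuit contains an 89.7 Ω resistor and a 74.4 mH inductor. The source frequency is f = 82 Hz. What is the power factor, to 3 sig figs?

0.393

ω = 2πf = 515.2 rad/s
X_L = ωL = 38.3 Ω
Parallel: admittances add. Y = 1/R + 1/(jωL)
Y = (0.0111 − j0.0261) S
|Y| = 0.0284 S → |Z| = 1/|Y| = 35.2 Ω, ∠Z = −∠Y = 66.9°
cos φ = cos(66.9°) = 0.393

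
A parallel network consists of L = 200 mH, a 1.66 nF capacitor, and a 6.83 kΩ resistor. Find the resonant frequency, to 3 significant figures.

8.73 kHz

ω₀ = 1/√(LC) = 1/√(0.2 × 1.66e-09) = 54880 rad/s
f₀ = ω₀/(2π) = 8.73 kHz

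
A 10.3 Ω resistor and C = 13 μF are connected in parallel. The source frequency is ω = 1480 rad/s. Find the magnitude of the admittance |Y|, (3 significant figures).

99.0 mS

X_C = 1/(ωC) = 52.0 Ω
Parallel: admittances add. Y = 1/R + jωC
Y = (0.0971 + j0.0192) S
|Y| = 0.0990 S → |Z| = 1/|Y| = 10.1 Ω, ∠Z = −∠Y = -11.2°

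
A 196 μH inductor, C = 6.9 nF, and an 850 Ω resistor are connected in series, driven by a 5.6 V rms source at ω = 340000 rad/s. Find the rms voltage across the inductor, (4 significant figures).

0.4043 V

X_L = ωL = 66.64 Ω
X_C = 1/(ωC) = 426.3 Ω
Net reactance X = X_L − X_C = -359.6 Ω
Z = 850.0 − j359.6 Ω
|Z| = √(850.0² + 359.6²) = 922.9 Ω
I = V/|Z| = 6.068 mA
V_L = I·|Z_L| = 0.006068 × 66.64 = 0.4043 V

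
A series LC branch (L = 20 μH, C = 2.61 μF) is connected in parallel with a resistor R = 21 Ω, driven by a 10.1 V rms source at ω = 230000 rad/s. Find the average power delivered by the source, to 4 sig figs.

4.858 W

X_L = ωL = 4.600 Ω
X_C = 1/(ωC) = 1.666 Ω
Branch 1: Z₁ = R = 21.00 Ω
Branch 2 (series LC): Z₂ = j(X_L − X_C) = j2.934 Ω
Parallel: Z = Z₁Z₂/(Z₁+Z₂), |Z| = 2.906 Ω, ∠Z = 82.05°
I = V/|Z| = 3.476 A
P = VI cos φ = 10.1 × 3.476 × cos(82.05°) = 4.858 W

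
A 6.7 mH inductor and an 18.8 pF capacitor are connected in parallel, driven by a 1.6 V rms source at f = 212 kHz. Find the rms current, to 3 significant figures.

ω = 2πf = 1.332e+06 rad/s
X_L = ωL = 8920 Ω
X_C = 1/(ωC) = 39900 Ω
Parallel: admittances add. Y = 1/(jωL) + jωC
Y = (0 − j8.7e-05) S
|Y| = 8.7e-05 S → |Z| = 1/|Y| = 11500 Ω, ∠Z = −∠Y = 90.0°
I = V/|Z| = 1.6/11500 = 139 μA

139 μA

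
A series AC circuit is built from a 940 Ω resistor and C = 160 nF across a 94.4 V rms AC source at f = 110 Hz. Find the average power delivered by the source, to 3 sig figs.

101 mW

ω = 2πf = 691.2 rad/s
X_C = 1/(ωC) = 9040 Ω
Z = 940 − j9040 Ω
|Z| = √(940² + 9040²) = 9090 Ω
∠Z = arctan(-9040/940) = -84.1°
I = V/|Z| = 10.4 mA
P = VI cos φ = 94.4 × 0.0104 × cos(-84.1°) = 101 mW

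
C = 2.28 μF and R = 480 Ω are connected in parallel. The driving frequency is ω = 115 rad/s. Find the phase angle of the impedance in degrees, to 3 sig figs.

-7.17°

X_C = 1/(ωC) = 3810 Ω
Parallel: admittances add. Y = 1/R + jωC
Y = (0.00208 + j0.000262) S
|Y| = 0.00210 S → |Z| = 1/|Y| = 476 Ω, ∠Z = −∠Y = -7.17°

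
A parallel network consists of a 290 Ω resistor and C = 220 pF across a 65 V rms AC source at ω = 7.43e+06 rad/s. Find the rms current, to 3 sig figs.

X_C = 1/(ωC) = 612 Ω
Parallel: admittances add. Y = 1/R + jωC
Y = (0.00345 + j0.00163) S
|Y| = 0.00382 S → |Z| = 1/|Y| = 262 Ω, ∠Z = −∠Y = -25.4°
I = V/|Z| = 65/262 = 248 mA

248 mA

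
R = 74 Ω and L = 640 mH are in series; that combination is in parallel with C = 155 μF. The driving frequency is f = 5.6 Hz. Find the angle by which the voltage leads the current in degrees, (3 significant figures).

-7.78°

ω = 2πf = 35.19 rad/s
X_L = ωL = 22.5 Ω
X_C = 1/(ωC) = 183 Ω
Branch 1 (R+jX_L): Z₁ = 74.0 + j22.5 Ω, |Z₁| = 77.4 Ω
Branch 2 (−jX_C): Z₂ = −j183 Ω
Parallel: Z = Z₁Z₂/(Z₁+Z₂), |Z| = 80.1 Ω, ∠Z = -7.78°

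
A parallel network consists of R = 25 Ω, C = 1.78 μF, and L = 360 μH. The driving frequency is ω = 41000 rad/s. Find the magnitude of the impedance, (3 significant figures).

X_L = ωL = 14.8 Ω
X_C = 1/(ωC) = 13.7 Ω
Parallel: admittances add. Y = 1/R + 1/(jωL) + jωC
Y = (0.0400 + j0.00523) S
|Y| = 0.0403 S → |Z| = 1/|Y| = 24.8 Ω, ∠Z = −∠Y = -7.45°

24.8 Ω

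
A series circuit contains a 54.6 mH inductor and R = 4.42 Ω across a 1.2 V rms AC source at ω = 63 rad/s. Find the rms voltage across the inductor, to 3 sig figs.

0.737 V

X_L = ωL = 3.44 Ω
Z = 4.42 + j3.44 Ω
|Z| = √(4.42² + 3.44²) = 5.60 Ω
I = V/|Z| = 214 mA
V_L = I·|Z_L| = 0.214 × 3.44 = 0.737 V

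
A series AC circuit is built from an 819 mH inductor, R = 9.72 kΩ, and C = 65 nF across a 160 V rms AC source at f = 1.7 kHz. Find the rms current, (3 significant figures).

13.2 mA

ω = 2πf = 10680 rad/s
X_L = ωL = 8750 Ω
X_C = 1/(ωC) = 1440 Ω
Net reactance X = X_L − X_C = 7310 Ω
Z = 9720 + j7310 Ω
|Z| = √(9720² + 7310²) = 12200 Ω
I = V/|Z| = 160/12200 = 13.2 mA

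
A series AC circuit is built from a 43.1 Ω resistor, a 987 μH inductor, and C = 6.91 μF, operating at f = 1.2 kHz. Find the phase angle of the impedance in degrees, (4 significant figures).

-15.25°

ω = 2πf = 7540 rad/s
X_L = ωL = 7.442 Ω
X_C = 1/(ωC) = 19.19 Ω
Net reactance X = X_L − X_C = -11.75 Ω
Z = 43.10 − j11.75 Ω
|Z| = √(43.10² + 11.75²) = 44.67 Ω
∠Z = arctan(-11.75/43.10) = -15.25°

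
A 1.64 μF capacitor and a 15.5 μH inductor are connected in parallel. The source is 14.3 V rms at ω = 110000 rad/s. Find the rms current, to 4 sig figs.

X_L = ωL = 1.705 Ω
X_C = 1/(ωC) = 5.543 Ω
Parallel: admittances add. Y = 1/(jωL) + jωC
Y = (0 − j0.4061) S
|Y| = 0.4061 S → |Z| = 1/|Y| = 2.462 Ω, ∠Z = −∠Y = 90.00°
I = V/|Z| = 14.3/2.462 = 5.807 A

5.807 A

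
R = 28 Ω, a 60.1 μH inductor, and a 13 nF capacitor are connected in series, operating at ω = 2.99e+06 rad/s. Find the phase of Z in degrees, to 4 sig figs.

X_L = ωL = 179.7 Ω
X_C = 1/(ωC) = 25.73 Ω
Net reactance X = X_L − X_C = 154.0 Ω
Z = 28.00 + j154.0 Ω
|Z| = √(28.00² + 154.0²) = 156.5 Ω
∠Z = arctan(154.0/28.00) = 79.69°

79.69°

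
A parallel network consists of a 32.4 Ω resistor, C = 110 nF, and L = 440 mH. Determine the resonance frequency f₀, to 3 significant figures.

ω₀ = 1/√(LC) = 1/√(0.44 × 1.1e-07) = 4545 rad/s
f₀ = ω₀/(2π) = 723 Hz

723 Hz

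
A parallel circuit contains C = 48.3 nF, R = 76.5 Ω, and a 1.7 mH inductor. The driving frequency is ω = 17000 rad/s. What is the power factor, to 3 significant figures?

X_L = ωL = 28.9 Ω
X_C = 1/(ωC) = 1220 Ω
Parallel: admittances add. Y = 1/R + 1/(jωL) + jωC
Y = (0.0131 − j0.0338) S
|Y| = 0.0362 S → |Z| = 1/|Y| = 27.6 Ω, ∠Z = −∠Y = 68.8°
cos φ = cos(68.8°) = 0.361

0.361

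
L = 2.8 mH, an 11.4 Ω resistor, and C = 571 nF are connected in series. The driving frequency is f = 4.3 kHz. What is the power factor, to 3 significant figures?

ω = 2πf = 27020 rad/s
X_L = ωL = 75.6 Ω
X_C = 1/(ωC) = 64.8 Ω
Net reactance X = X_L − X_C = 10.8 Ω
Z = 11.4 + j10.8 Ω
|Z| = √(11.4² + 10.8²) = 15.7 Ω
∠Z = arctan(10.8/11.4) = 43.5°
cos φ = cos(43.5°) = 0.725

0.725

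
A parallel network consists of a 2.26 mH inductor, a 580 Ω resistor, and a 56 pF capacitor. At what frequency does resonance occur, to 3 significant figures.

447 kHz

ω₀ = 1/√(LC) = 1/√(0.00226 × 5.6e-11) = 2.811e+06 rad/s
f₀ = ω₀/(2π) = 447 kHz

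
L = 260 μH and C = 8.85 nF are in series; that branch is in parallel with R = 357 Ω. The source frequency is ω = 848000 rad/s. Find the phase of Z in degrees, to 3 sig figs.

X_L = ωL = 220 Ω
X_C = 1/(ωC) = 133 Ω
Branch 1: Z₁ = R = 357 Ω
Branch 2 (series LC): Z₂ = j(X_L − X_C) = j87.2 Ω
Parallel: Z = Z₁Z₂/(Z₁+Z₂), |Z| = 84.7 Ω, ∠Z = 76.3°

76.3°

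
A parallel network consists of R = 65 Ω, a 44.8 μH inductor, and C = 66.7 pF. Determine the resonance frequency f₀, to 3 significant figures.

2.91 MHz

ω₀ = 1/√(LC) = 1/√(4.48e-05 × 6.67e-11) = 1.829e+07 rad/s
f₀ = ω₀/(2π) = 2.91 MHz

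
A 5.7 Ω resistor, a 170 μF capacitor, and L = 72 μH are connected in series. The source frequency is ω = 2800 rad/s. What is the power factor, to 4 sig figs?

0.9487

X_L = ωL = 0.2016 Ω
X_C = 1/(ωC) = 2.101 Ω
Net reactance X = X_L − X_C = -1.899 Ω
Z = 5.700 − j1.899 Ω
|Z| = √(5.700² + 1.899²) = 6.008 Ω
∠Z = arctan(-1.899/5.700) = -18.43°
cos φ = cos(-18.43°) = 0.9487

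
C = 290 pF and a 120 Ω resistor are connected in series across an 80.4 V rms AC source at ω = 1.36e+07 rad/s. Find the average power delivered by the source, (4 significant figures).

X_C = 1/(ωC) = 253.5 Ω
Z = 120.0 − j253.5 Ω
|Z| = √(120.0² + 253.5²) = 280.5 Ω
∠Z = arctan(-253.5/120.0) = -64.67°
I = V/|Z| = 286.6 mA
P = VI cos φ = 80.4 × 0.2866 × cos(-64.67°) = 9.858 W

9.858 W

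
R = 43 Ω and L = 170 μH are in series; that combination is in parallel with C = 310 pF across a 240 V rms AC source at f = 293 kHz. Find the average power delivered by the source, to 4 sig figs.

24.82 W

ω = 2πf = 1.841e+06 rad/s
X_L = ωL = 313.0 Ω
X_C = 1/(ωC) = 1752 Ω
Branch 1 (R+jX_L): Z₁ = 43.00 + j313.0 Ω, |Z₁| = 315.9 Ω
Branch 2 (−jX_C): Z₂ = −j1752 Ω
Parallel: Z = Z₁Z₂/(Z₁+Z₂), |Z| = 384.4 Ω, ∠Z = 80.47°
I = V/|Z| = 624.3 mA
P = VI cos φ = 240 × 0.6243 × cos(80.47°) = 24.82 W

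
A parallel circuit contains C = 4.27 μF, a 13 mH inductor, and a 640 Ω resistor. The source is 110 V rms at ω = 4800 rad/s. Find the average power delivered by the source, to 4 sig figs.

18.91 W

X_L = ωL = 62.40 Ω
X_C = 1/(ωC) = 48.79 Ω
Parallel: admittances add. Y = 1/R + 1/(jωL) + jωC
Y = (0.001563 + j0.004470) S
|Y| = 0.004736 S → |Z| = 1/|Y| = 211.2 Ω, ∠Z = −∠Y = -70.73°
I = V/|Z| = 520.9 mA
P = VI cos φ = 110 × 0.5209 × cos(-70.73°) = 18.91 W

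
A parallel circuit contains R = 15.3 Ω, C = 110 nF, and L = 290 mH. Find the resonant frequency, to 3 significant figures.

ω₀ = 1/√(LC) = 1/√(0.29 × 1.1e-07) = 5599 rad/s
f₀ = ω₀/(2π) = 891 Hz

891 Hz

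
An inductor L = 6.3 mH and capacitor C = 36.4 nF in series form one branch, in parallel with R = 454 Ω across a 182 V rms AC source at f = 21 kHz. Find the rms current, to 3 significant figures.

496 mA

ω = 2πf = 131900 rad/s
X_L = ωL = 831 Ω
X_C = 1/(ωC) = 208 Ω
Branch 1: Z₁ = R = 454 Ω
Branch 2 (series LC): Z₂ = j(X_L − X_C) = j623 Ω
Parallel: Z = Z₁Z₂/(Z₁+Z₂), |Z| = 367 Ω, ∠Z = 36.1°
I = V/|Z| = 182/367 = 496 mA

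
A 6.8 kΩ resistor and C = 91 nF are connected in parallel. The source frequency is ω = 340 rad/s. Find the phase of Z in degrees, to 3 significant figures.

-11.9°

X_C = 1/(ωC) = 32300 Ω
Parallel: admittances add. Y = 1/R + jωC
Y = (0.000147 + j3.09e-05) S
|Y| = 0.000150 S → |Z| = 1/|Y| = 6650 Ω, ∠Z = −∠Y = -11.9°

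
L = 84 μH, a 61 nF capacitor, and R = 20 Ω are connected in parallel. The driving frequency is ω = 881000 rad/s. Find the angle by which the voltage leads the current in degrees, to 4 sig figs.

X_L = ωL = 74.00 Ω
X_C = 1/(ωC) = 18.61 Ω
Parallel: admittances add. Y = 1/R + 1/(jωL) + jωC
Y = (0.05000 + j0.04023) S
|Y| = 0.06417 S → |Z| = 1/|Y| = 15.58 Ω, ∠Z = −∠Y = -38.82°

-38.82°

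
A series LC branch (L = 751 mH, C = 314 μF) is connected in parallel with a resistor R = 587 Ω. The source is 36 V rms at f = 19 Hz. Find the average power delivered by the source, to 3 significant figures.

ω = 2πf = 119.4 rad/s
X_L = ωL = 89.7 Ω
X_C = 1/(ωC) = 26.7 Ω
Branch 1: Z₁ = R = 587 Ω
Branch 2 (series LC): Z₂ = j(X_L − X_C) = j63.0 Ω
Parallel: Z = Z₁Z₂/(Z₁+Z₂), |Z| = 62.6 Ω, ∠Z = 83.9°
I = V/|Z| = 575 mA
P = VI cos φ = 36 × 0.575 × cos(83.9°) = 2.21 W

2.21 W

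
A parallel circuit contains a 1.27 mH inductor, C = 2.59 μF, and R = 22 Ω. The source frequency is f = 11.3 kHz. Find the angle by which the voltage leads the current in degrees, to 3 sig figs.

ω = 2πf = 71000 rad/s
X_L = ωL = 90.2 Ω
X_C = 1/(ωC) = 5.44 Ω
Parallel: admittances add. Y = 1/R + 1/(jωL) + jωC
Y = (0.0455 + j0.173) S
|Y| = 0.179 S → |Z| = 1/|Y| = 5.60 Ω, ∠Z = −∠Y = -75.3°

-75.3°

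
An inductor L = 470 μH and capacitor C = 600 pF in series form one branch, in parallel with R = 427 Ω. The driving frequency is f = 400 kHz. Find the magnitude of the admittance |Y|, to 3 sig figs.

3.03 mS

ω = 2πf = 2.513e+06 rad/s
X_L = ωL = 1180 Ω
X_C = 1/(ωC) = 663 Ω
Branch 1: Z₁ = R = 427 Ω
Branch 2 (series LC): Z₂ = j(X_L − X_C) = j518 Ω
Parallel: Z = Z₁Z₂/(Z₁+Z₂), |Z| = 330 Ω, ∠Z = 39.5°
|Y| = 1/|Z| = 3.03 mS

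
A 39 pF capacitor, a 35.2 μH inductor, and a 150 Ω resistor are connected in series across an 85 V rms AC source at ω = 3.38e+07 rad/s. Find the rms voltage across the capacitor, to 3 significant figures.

141 V

X_L = ωL = 1190 Ω
X_C = 1/(ωC) = 759 Ω
Net reactance X = X_L − X_C = 431 Ω
Z = 150 + j431 Ω
|Z| = √(150² + 431²) = 456 Ω
I = V/|Z| = 186 mA
V_C = I·|Z_C| = 0.186 × 759 = 141 V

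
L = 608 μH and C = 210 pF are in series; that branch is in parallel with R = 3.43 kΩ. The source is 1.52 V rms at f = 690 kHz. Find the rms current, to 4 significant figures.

1.083 mA

ω = 2πf = 4.335e+06 rad/s
X_L = ωL = 2636 Ω
X_C = 1/(ωC) = 1098 Ω
Branch 1: Z₁ = R = 3430 Ω
Branch 2 (series LC): Z₂ = j(X_L − X_C) = j1538 Ω
Parallel: Z = Z₁Z₂/(Z₁+Z₂), |Z| = 1403 Ω, ∠Z = 65.86°
I = V/|Z| = 1.52/1403 = 1.083 mA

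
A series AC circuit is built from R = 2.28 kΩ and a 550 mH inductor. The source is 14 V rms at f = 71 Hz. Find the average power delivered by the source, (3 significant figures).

ω = 2πf = 446.1 rad/s
X_L = ωL = 245 Ω
Z = 2280 + j245 Ω
|Z| = √(2280² + 245²) = 2290 Ω
∠Z = arctan(245/2280) = 6.14°
I = V/|Z| = 6.11 mA
P = VI cos φ = 14 × 0.00611 × cos(6.14°) = 85.0 mW

85.0 mW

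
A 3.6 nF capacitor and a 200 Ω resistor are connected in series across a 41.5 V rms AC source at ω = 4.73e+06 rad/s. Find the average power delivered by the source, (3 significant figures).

X_C = 1/(ωC) = 58.7 Ω
Z = 200 − j58.7 Ω
|Z| = √(200² + 58.7²) = 208 Ω
∠Z = arctan(-58.7/200) = -16.4°
I = V/|Z| = 199 mA
P = VI cos φ = 41.5 × 0.199 × cos(-16.4°) = 7.93 W

7.93 W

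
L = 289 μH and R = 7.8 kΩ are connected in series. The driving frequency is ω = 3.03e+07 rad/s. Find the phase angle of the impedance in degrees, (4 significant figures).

X_L = ωL = 8757 Ω
Z = 7800 + j8757 Ω
|Z| = √(7800² + 8757²) = 11730 Ω
∠Z = arctan(8757/7800) = 48.31°

48.31°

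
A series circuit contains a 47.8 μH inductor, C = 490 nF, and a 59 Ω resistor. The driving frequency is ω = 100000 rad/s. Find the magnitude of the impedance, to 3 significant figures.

X_L = ωL = 4.78 Ω
X_C = 1/(ωC) = 20.4 Ω
Net reactance X = X_L − X_C = -15.6 Ω
Z = 59.0 − j15.6 Ω
|Z| = √(59.0² + 15.6²) = 61.0 Ω

61.0 Ω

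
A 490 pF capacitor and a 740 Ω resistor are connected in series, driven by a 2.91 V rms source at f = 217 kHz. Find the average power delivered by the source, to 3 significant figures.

ω = 2πf = 1.363e+06 rad/s
X_C = 1/(ωC) = 1500 Ω
Z = 740 − j1500 Ω
|Z| = √(740² + 1500²) = 1670 Ω
∠Z = arctan(-1500/740) = -63.7°
I = V/|Z| = 1.74 mA
P = VI cos φ = 2.91 × 0.00174 × cos(-63.7°) = 2.25 mW

2.25 mW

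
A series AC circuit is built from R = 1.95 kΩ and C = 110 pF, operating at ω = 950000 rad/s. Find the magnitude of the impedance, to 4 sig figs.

9766 Ω

X_C = 1/(ωC) = 9569 Ω
Z = 1950 − j9569 Ω
|Z| = √(1950² + 9569²) = 9766 Ω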